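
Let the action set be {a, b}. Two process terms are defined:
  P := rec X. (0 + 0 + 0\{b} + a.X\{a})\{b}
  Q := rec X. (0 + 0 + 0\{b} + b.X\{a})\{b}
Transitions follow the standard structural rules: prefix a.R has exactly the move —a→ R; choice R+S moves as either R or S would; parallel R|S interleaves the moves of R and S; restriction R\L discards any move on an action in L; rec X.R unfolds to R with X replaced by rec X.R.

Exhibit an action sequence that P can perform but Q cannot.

a

LTS(P): 2 reachable states
  m0 = rec X. (0 + 0 + 0\{b} + a.X\{a})\{b} ⊢ ··a··> m1
  m1 = (rec X. (0 + 0 + 0\{b} + a.X\{a})\{b})\{a}\{b} ⊢ stopped
LTS(Q): 1 reachable states
  n0 = rec X. (0 + 0 + 0\{b} + b.X\{a})\{b} ⊢ stopped
Executing a from P (initial set {m0}):
  [1] a ⇒ {m1}
  ✓ P
Executing a from Q (initial set {n0}):
  [1] a ⇒ ∅ (Q stuck)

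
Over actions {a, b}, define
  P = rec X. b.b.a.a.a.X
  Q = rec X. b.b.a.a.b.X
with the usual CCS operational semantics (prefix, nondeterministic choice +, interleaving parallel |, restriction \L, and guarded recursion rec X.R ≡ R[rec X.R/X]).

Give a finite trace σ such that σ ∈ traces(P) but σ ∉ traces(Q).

Reachable graph of P (5 states):
  m0 = rec X. b.b.a.a.a.X has moves ··b··> m1
  m1 = b.a.a.a.(rec X. b.b.a.a.a.X) has moves ··b··> m2
  m2 = a.a.a.(rec X. b.b.a.a.a.X) has moves ··a··> m3
  m3 = a.a.(rec X. b.b.a.a.a.X) has moves ··a··> m4
  m4 = a.(rec X. b.b.a.a.a.X) has moves ··a··> m0
Reachable graph of Q (5 states):
  n0 = rec X. b.b.a.a.b.X has moves ··b··> n1
  n1 = b.a.a.b.(rec X. b.b.a.a.b.X) has moves ··b··> n2
  n2 = a.a.b.(rec X. b.b.a.a.b.X) has moves ··a··> n3
  n3 = a.b.(rec X. b.b.a.a.b.X) has moves ··a··> n4
  n4 = b.(rec X. b.b.a.a.b.X) has moves ··b··> n0
Run σ = ⟨bbaaa⟩ on P: start {m0}
  after b @ step 1: {m1}
  after b @ step 2: {m2}
  after a @ step 3: {m3}
  after a @ step 4: {m4}
  after a @ step 5: {m0}
  — P admits the full trace.
Run σ = ⟨bbaaa⟩ on Q: start {n0}
  after b @ step 1: {n1}
  after b @ step 2: {n2}
  after a @ step 3: {n3}
  after a @ step 4: {n4}
  after a @ step 5: no successor for Q

bbaaa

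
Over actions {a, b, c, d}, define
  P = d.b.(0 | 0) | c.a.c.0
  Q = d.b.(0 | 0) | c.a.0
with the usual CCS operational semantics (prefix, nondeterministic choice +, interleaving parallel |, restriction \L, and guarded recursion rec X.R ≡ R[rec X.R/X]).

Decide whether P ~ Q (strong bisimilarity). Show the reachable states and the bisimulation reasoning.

P ≁ Q

LTS(P): 12 reachable states
  p0 = d.b.(0 | 0) | c.a.c.0 → =c=> p1, =d=> p2
  p1 = d.b.(0 | 0) | a.c.0 → =a=> p3, =d=> p4
  p2 = b.(0 | 0) | c.a.c.0 → =b=> p5, =c=> p4
  p3 = d.b.(0 | 0) | c.0 → =c=> p6, =d=> p7
  p4 = b.(0 | 0) | a.c.0 → =a=> p7, =b=> p8
  p5 = 0 | 0 | c.a.c.0 → =c=> p8
  p6 = d.b.(0 | 0) | 0 → =d=> p9
  p7 = b.(0 | 0) | c.0 → =b=> p10, =c=> p9
  p8 = 0 | 0 | a.c.0 → =a=> p10
  p9 = b.(0 | 0) | 0 → =b=> p11
  p10 = 0 | 0 | c.0 → =c=> p11
  p11 = 0 | 0 | 0 → deadlocked
LTS(Q): 9 reachable states
  q0 = d.b.(0 | 0) | c.a.0 → =c=> q1, =d=> q2
  q1 = d.b.(0 | 0) | a.0 → =a=> q3, =d=> q4
  q2 = b.(0 | 0) | c.a.0 → =b=> q5, =c=> q4
  q3 = d.b.(0 | 0) | 0 → =d=> q6
  q4 = b.(0 | 0) | a.0 → =a=> q6, =b=> q7
  q5 = 0 | 0 | c.a.0 → =c=> q7
  q6 = b.(0 | 0) | 0 → =b=> q8
  q7 = 0 | 0 | a.0 → =a=> q8
  q8 = 0 | 0 | 0 → deadlocked
Partition-refinement fixed point:
  B0 = {p0}
  B1 = {p2}
  B2 = {p4}
  B3 = {p8}
  B4 = {p10}
  B5 = {p11, q8}
  B6 = {p7}
  B7 = {p9, q6}
  B8 = {p5}
  B9 = {p1}
  B10 = {p3}
  B11 = {p6, q3}
  B12 = {q0}
  B13 = {q1}
  B14 = {q4}
  B15 = {q7}
  B16 = {q2}
  B17 = {q5}
p0 ∈ B0, q0 ∈ B12 → different blocks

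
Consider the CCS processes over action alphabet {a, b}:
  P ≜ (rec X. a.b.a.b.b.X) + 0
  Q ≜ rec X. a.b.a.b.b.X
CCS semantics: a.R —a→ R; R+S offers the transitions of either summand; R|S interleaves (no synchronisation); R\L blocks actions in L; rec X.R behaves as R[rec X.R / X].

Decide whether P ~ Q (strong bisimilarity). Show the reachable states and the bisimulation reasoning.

P's transition system — 6 states:
  m0 = (rec X. a.b.a.b.b.X) + 0 → =a=> m1
  m1 = b.a.b.b.(rec X. a.b.a.b.b.X) → =b=> m2
  m2 = a.b.b.(rec X. a.b.a.b.b.X) → =a=> m3
  m3 = b.b.(rec X. a.b.a.b.b.X) → =b=> m4
  m4 = b.(rec X. a.b.a.b.b.X) → =b=> m5
  m5 = rec X. a.b.a.b.b.X → =a=> m1
Q's transition system — 5 states:
  n0 = rec X. a.b.a.b.b.X → =a=> n1
  n1 = b.a.b.b.(rec X. a.b.a.b.b.X) → =b=> n2
  n2 = a.b.b.(rec X. a.b.a.b.b.X) → =a=> n3
  n3 = b.b.(rec X. a.b.a.b.b.X) → =b=> n4
  n4 = b.(rec X. a.b.a.b.b.X) → =b=> n0
Partition-refinement fixed point:
  B0 = {m0, m5, n0}
  B1 = {m1, n1}
  B2 = {m2, n2}
  B3 = {m3, n3}
  B4 = {m4, n4}
m0 ∈ B0, n0 ∈ B0 → same block

P ~ Q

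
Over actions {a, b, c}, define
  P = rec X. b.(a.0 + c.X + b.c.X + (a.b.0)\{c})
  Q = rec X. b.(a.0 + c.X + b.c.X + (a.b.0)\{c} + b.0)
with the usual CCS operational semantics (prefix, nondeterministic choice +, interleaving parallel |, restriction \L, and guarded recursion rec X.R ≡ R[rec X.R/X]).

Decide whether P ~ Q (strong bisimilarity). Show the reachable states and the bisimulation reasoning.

LTS(P): 6 reachable states
  p0 = rec X. b.(a.0 + c.X + b.c.X + (a.b.0)\{c}) :: ··b··> p1
  p1 = a.0 + c.(rec X. b.(a.0 + c.X + b.c.X + (a.b.0)\{c})) + b.c.(rec X. b.(a.0 + c.X + b.c.X + (a.b.0)\{c})) + (a.b.0)\{c} :: ··a··> p2, ··a··> p3, ··b··> p4, ··c··> p0
  p2 = (b.0)\{c} :: ··b··> p5
  p3 = 0 :: stopped
  p4 = c.(rec X. b.(a.0 + c.X + b.c.X + (a.b.0)\{c})) :: ··c··> p0
  p5 = 0\{c} :: stopped
LTS(Q): 6 reachable states
  q0 = rec X. b.(a.0 + c.X + b.c.X + (a.b.0)\{c} + b.0) :: ··b··> q1
  q1 = a.0 + c.(rec X. b.(a.0 + c.X + b.c.X + (a.b.0)\{c} + b.0)) + b.c.(rec X. b.(a.0 + c.X + b.c.X + (a.b.0)\{c} + b.0)) + (a.b.0)\{c} + b.0 :: ··a··> q2, ··a··> q3, ··b··> q3, ··b··> q4, ··c··> q0
  q2 = (b.0)\{c} :: ··b··> q5
  q3 = 0 :: stopped
  q4 = c.(rec X. b.(a.0 + c.X + b.c.X + (a.b.0)\{c} + b.0)) :: ··c··> q0
  q5 = 0\{c} :: stopped
Coarsest stable partition (strong bisimilarity classes):
  B0 = {p0}
  B1 = {p1}
  B2 = {p3, p5, q3, q5}
  B3 = {p2, q2}
  B4 = {p4}
  B5 = {q0}
  B6 = {q1}
  B7 = {q4}
p0 ∈ B0, q0 ∈ B5 → different blocks

P ≁ Q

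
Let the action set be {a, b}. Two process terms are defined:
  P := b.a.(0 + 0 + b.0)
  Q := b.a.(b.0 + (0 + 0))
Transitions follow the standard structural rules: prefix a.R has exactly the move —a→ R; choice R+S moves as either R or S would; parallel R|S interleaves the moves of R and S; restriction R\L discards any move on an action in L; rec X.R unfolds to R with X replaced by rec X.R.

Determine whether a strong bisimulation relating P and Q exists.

P ~ Q

LTS(P): 4 reachable states
  s0 = b.a.(0 + 0 + b.0) ⊢ —b→ s1
  s1 = a.(0 + 0 + b.0) ⊢ —a→ s2
  s2 = 0 + 0 + b.0 ⊢ —b→ s3
  s3 = 0 ⊢ deadlocked
LTS(Q): 4 reachable states
  t0 = b.a.(b.0 + (0 + 0)) ⊢ —b→ t1
  t1 = a.(b.0 + (0 + 0)) ⊢ —a→ t2
  t2 = b.0 + (0 + 0) ⊢ —b→ t3
  t3 = 0 ⊢ deadlocked
Bisimilarity quotient blocks:
  B0 = {s0, t0}
  B1 = {s1, t1}
  B2 = {s2, t2}
  B3 = {s3, t3}
s0 ∈ B0, t0 ∈ B0 → same block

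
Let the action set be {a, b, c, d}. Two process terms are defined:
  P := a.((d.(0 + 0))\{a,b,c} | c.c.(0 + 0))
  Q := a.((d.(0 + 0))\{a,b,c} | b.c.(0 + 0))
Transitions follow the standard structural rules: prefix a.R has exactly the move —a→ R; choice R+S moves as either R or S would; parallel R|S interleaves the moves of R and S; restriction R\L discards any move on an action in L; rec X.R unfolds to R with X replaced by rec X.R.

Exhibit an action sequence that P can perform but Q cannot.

ac

P's transition system — 7 states:
  s0 = a.((d.(0 + 0))\{a,b,c} | c.c.(0 + 0)) :: -a-> s1
  s1 = (d.(0 + 0))\{a,b,c} | c.c.(0 + 0) :: -c-> s2, -d-> s3
  s2 = (d.(0 + 0))\{a,b,c} | c.(0 + 0) :: -c-> s4, -d-> s5
  s3 = (0 + 0)\{a,b,c} | c.c.(0 + 0) :: -c-> s5
  s4 = (d.(0 + 0))\{a,b,c} | (0 + 0) :: -d-> s6
  s5 = (0 + 0)\{a,b,c} | c.(0 + 0) :: -c-> s6
  s6 = (0 + 0)\{a,b,c} | (0 + 0) :: stopped
Q's transition system — 7 states:
  t0 = a.((d.(0 + 0))\{a,b,c} | b.c.(0 + 0)) :: -a-> t1
  t1 = (d.(0 + 0))\{a,b,c} | b.c.(0 + 0) :: -b-> t2, -d-> t3
  t2 = (d.(0 + 0))\{a,b,c} | c.(0 + 0) :: -c-> t4, -d-> t5
  t3 = (0 + 0)\{a,b,c} | b.c.(0 + 0) :: -b-> t5
  t4 = (d.(0 + 0))\{a,b,c} | (0 + 0) :: -d-> t6
  t5 = (0 + 0)\{a,b,c} | c.(0 + 0) :: -c-> t6
  t6 = (0 + 0)\{a,b,c} | (0 + 0) :: stopped
Executing ac from P (initial set {s0}):
  step 1 (a): {s1}
  step 2 (c): {s2}
  — P admits the full trace.
Executing ac from Q (initial set {t0}):
  step 1 (a): {t1}
  step 2 (c): ∅  — Q cannot continue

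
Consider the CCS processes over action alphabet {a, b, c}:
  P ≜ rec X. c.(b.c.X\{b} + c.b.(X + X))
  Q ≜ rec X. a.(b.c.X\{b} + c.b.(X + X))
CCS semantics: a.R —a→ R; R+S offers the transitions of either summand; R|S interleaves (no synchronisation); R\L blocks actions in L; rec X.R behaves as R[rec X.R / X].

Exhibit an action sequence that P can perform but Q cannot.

P's transition system — 8 states:
  u0 = rec X. c.(b.c.X\{b} + c.b.(X + X)) → —c→ u1
  u1 = b.c.(rec X. c.(b.c.X\{b} + c.b.(X + X)))\{b} + c.b.((rec X. c.(b.c.X\{b} + c.b.(X + X))) + (rec X. c.(b.c.X\{b} + c.b.(X + X)))) → —b→ u2, —c→ u3
  u2 = c.(rec X. c.(b.c.X\{b} + c.b.(X + X)))\{b} → —c→ u4
  u3 = b.((rec X. c.(b.c.X\{b} + c.b.(X + X))) + (rec X. c.(b.c.X\{b} + c.b.(X + X)))) → —b→ u5
  u4 = (rec X. c.(b.c.X\{b} + c.b.(X + X)))\{b} → —c→ u6
  u5 = (rec X. c.(b.c.X\{b} + c.b.(X + X))) + (rec X. c.(b.c.X\{b} + c.b.(X + X))) → —c→ u1
  u6 = (b.c.(rec X. c.(b.c.X\{b} + c.b.(X + X)))\{b} + c.b.((rec X. c.(b.c.X\{b} + c.b.(X + X))) + (rec X. c.(b.c.X\{b} + c.b.(X + X)))))\{b} → —c→ u7
  u7 = (b.((rec X. c.(b.c.X\{b} + c.b.(X + X))) + (rec X. c.(b.c.X\{b} + c.b.(X + X)))))\{b} → ∅
Q's transition system — 8 states:
  v0 = rec X. a.(b.c.X\{b} + c.b.(X + X)) → —a→ v1
  v1 = b.c.(rec X. a.(b.c.X\{b} + c.b.(X + X)))\{b} + c.b.((rec X. a.(b.c.X\{b} + c.b.(X + X))) + (rec X. a.(b.c.X\{b} + c.b.(X + X)))) → —b→ v2, —c→ v3
  v2 = c.(rec X. a.(b.c.X\{b} + c.b.(X + X)))\{b} → —c→ v4
  v3 = b.((rec X. a.(b.c.X\{b} + c.b.(X + X))) + (rec X. a.(b.c.X\{b} + c.b.(X + X)))) → —b→ v5
  v4 = (rec X. a.(b.c.X\{b} + c.b.(X + X)))\{b} → —a→ v6
  v5 = (rec X. a.(b.c.X\{b} + c.b.(X + X))) + (rec X. a.(b.c.X\{b} + c.b.(X + X))) → —a→ v1
  v6 = (b.c.(rec X. a.(b.c.X\{b} + c.b.(X + X)))\{b} + c.b.((rec X. a.(b.c.X\{b} + c.b.(X + X))) + (rec X. a.(b.c.X\{b} + c.b.(X + X)))))\{b} → —c→ v7
  v7 = (b.((rec X. a.(b.c.X\{b} + c.b.(X + X))) + (rec X. a.(b.c.X\{b} + c.b.(X + X)))))\{b} → ∅
Run σ = ⟨c⟩ on P: start {u0}
  after c @ step 1: {u1}
  P completes σ.
Run σ = ⟨c⟩ on Q: start {v0}
  after c @ step 1: ∅  — Q cannot continue

c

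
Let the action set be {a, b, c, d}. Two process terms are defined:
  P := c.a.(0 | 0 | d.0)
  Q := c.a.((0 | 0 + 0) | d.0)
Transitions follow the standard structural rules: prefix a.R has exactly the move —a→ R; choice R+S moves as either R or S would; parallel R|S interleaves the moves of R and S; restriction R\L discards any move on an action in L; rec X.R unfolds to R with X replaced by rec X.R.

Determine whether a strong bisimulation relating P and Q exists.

P's transition system — 4 states:
  p0 = c.a.(0 | 0 | d.0) ⊢ -c-> p1
  p1 = a.(0 | 0 | d.0) ⊢ -a-> p2
  p2 = 0 | 0 | d.0 ⊢ -d-> p3
  p3 = 0 | 0 | 0 ⊢ stopped
Q's transition system — 4 states:
  q0 = c.a.((0 | 0 + 0) | d.0) ⊢ -c-> q1
  q1 = a.((0 | 0 + 0) | d.0) ⊢ -a-> q2
  q2 = (0 | 0 + 0) | d.0 ⊢ -d-> q3
  q3 = (0 | 0 + 0) | 0 ⊢ stopped
Coarsest stable partition (strong bisimilarity classes):
  B0 = {p0, q0}
  B1 = {p1, q1}
  B2 = {p2, q2}
  B3 = {p3, q3}
p0 ∈ B0, q0 ∈ B0 → same block

P ~ Q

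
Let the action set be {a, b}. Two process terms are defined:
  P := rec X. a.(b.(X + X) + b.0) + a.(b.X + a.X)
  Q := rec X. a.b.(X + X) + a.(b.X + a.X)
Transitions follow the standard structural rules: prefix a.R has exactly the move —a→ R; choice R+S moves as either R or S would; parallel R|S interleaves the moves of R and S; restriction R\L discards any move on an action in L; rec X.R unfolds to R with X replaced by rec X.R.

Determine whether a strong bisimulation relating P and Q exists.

P ≁ Q

LTS(P): 5 reachable states
  s0 = rec X. a.(b.(X + X) + b.0) + a.(b.X + a.X) ⊢ -a-> s1, -a-> s2
  s1 = b.((rec X. a.(b.(X + X) + b.0) + a.(b.X + a.X)) + (rec X. a.(b.(X + X) + b.0) + a.(b.X + a.X))) + b.0 ⊢ -b-> s3, -b-> s4
  s2 = b.(rec X. a.(b.(X + X) + b.0) + a.(b.X + a.X)) + a.(rec X. a.(b.(X + X) + b.0) + a.(b.X + a.X)) ⊢ -a-> s0, -b-> s0
  s3 = (rec X. a.(b.(X + X) + b.0) + a.(b.X + a.X)) + (rec X. a.(b.(X + X) + b.0) + a.(b.X + a.X)) ⊢ -a-> s1, -a-> s2
  s4 = 0 ⊢ ∅
LTS(Q): 4 reachable states
  t0 = rec X. a.b.(X + X) + a.(b.X + a.X) ⊢ -a-> t1, -a-> t2
  t1 = b.((rec X. a.b.(X + X) + a.(b.X + a.X)) + (rec X. a.b.(X + X) + a.(b.X + a.X))) ⊢ -b-> t3
  t2 = b.(rec X. a.b.(X + X) + a.(b.X + a.X)) + a.(rec X. a.b.(X + X) + a.(b.X + a.X)) ⊢ -a-> t0, -b-> t0
  t3 = (rec X. a.b.(X + X) + a.(b.X + a.X)) + (rec X. a.b.(X + X) + a.(b.X + a.X)) ⊢ -a-> t1, -a-> t2
Partition-refinement fixed point:
  B0 = {s0, s3}
  B1 = {s1}
  B2 = {s2}
  B3 = {s4}
  B4 = {t0, t3}
  B5 = {t1}
  B6 = {t2}
s0 ∈ B0, t0 ∈ B4 → different blocks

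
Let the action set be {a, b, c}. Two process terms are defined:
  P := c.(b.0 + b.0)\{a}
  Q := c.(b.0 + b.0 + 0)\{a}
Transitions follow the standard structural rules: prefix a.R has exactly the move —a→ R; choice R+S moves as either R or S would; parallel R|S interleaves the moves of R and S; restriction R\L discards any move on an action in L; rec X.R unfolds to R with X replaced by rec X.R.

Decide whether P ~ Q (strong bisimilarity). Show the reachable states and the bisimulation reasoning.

bisimilar

Reachable graph of P (3 states):
  m0 = c.(b.0 + b.0)\{a} → --c--▸ m1
  m1 = (b.0 + b.0)\{a} → --b--▸ m2
  m2 = 0\{a} → (no moves)
Reachable graph of Q (3 states):
  n0 = c.(b.0 + b.0 + 0)\{a} → --c--▸ n1
  n1 = (b.0 + b.0 + 0)\{a} → --b--▸ n2
  n2 = 0\{a} → (no moves)
Coarsest stable partition (strong bisimilarity classes):
  B0 = {m0, n0}
  B1 = {m1, n1}
  B2 = {m2, n2}
m0 ∈ B0, n0 ∈ B0 → same block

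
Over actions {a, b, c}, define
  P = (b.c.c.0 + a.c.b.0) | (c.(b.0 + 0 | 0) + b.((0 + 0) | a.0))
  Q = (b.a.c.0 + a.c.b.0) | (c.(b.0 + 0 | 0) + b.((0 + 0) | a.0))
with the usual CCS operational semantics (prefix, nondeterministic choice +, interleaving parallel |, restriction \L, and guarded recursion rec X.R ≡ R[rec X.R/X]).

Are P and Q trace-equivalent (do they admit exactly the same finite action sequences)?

traces(P) ≠ traces(Q) — witness ⟨bbc⟩

LTS(P): 30 reachable states
  m0 = (b.c.c.0 + a.c.b.0) | (c.(b.0 + 0 | 0) + b.((0 + 0) | a.0)) → ··a··> m1, ··b··> m2, ··b··> m3, ··c··> m4
  m1 = c.b.0 | (c.(b.0 + 0 | 0) + b.((0 + 0) | a.0)) → ··b··> m5, ··c··> m6, ··c··> m7
  m2 = (b.c.c.0 + a.c.b.0) | ((0 + 0) | a.0) → ··a··> m5, ··a··> m8, ··b··> m9
  m3 = c.c.0 | (c.(b.0 + 0 | 0) + b.((0 + 0) | a.0)) → ··b··> m9, ··c··> m10, ··c··> m11
  m4 = (b.c.c.0 + a.c.b.0) | (b.0 + 0 | 0) → ··a··> m7, ··b··> m11, ··b··> m12
  m5 = c.b.0 | ((0 + 0) | a.0) → ··a··> m13, ··c··> m14
  m6 = b.0 | (c.(b.0 + 0 | 0) + b.((0 + 0) | a.0)) → ··b··> m14, ··b··> m15, ··c··> m16
  m7 = c.b.0 | (b.0 + 0 | 0) → ··b··> m17, ··c··> m16
  m8 = (b.c.c.0 + a.c.b.0) | ((0 + 0) | 0) → ··a··> m13, ··b··> m18
  m9 = c.c.0 | ((0 + 0) | a.0) → ··a··> m18, ··c··> m19
  m10 = c.0 | (c.(b.0 + 0 | 0) + b.((0 + 0) | a.0)) → ··b··> m19, ··c··> m15, ··c··> m20
  m11 = c.c.0 | (b.0 + 0 | 0) → ··b··> m21, ··c··> m20
  m12 = (b.c.c.0 + a.c.b.0) | 0 → ··a··> m17, ··b··> m21
  m13 = c.b.0 | ((0 + 0) | 0) → ··c··> m22
  m14 = b.0 | ((0 + 0) | a.0) → ··a··> m22, ··b··> m23
  m15 = 0 | (c.(b.0 + 0 | 0) + b.((0 + 0) | a.0)) → ··b··> m23, ··c··> m24
  m16 = b.0 | (b.0 + 0 | 0) → ··b··> m24, ··b··> m25
  m17 = c.b.0 | 0 → ··c··> m25
  m18 = c.c.0 | ((0 + 0) | 0) → ··c··> m26
  m19 = c.0 | ((0 + 0) | a.0) → ··a··> m26, ··c··> m23
  m20 = c.0 | (b.0 + 0 | 0) → ··b··> m27, ··c··> m24
  m21 = c.c.0 | 0 → ··c··> m27
  m22 = b.0 | ((0 + 0) | 0) → ··b··> m28
  m23 = 0 | ((0 + 0) | a.0) → ··a··> m28
  m24 = 0 | (b.0 + 0 | 0) → ··b··> m29
  m25 = b.0 | 0 → ··b··> m29
  m26 = c.0 | ((0 + 0) | 0) → ··c··> m28
  m27 = c.0 | 0 → ··c··> m29
  m28 = 0 | ((0 + 0) | 0) → ·
  m29 = 0 | 0 → ·
LTS(Q): 30 reachable states
  n0 = (b.a.c.0 + a.c.b.0) | (c.(b.0 + 0 | 0) + b.((0 + 0) | a.0)) → ··a··> n1, ··b··> n2, ··b··> n3, ··c··> n4
  n1 = c.b.0 | (c.(b.0 + 0 | 0) + b.((0 + 0) | a.0)) → ··b··> n5, ··c··> n6, ··c··> n7
  n2 = (b.a.c.0 + a.c.b.0) | ((0 + 0) | a.0) → ··a··> n5, ··a··> n8, ··b··> n9
  n3 = a.c.0 | (c.(b.0 + 0 | 0) + b.((0 + 0) | a.0)) → ··a··> n10, ··b··> n9, ··c··> n11
  n4 = (b.a.c.0 + a.c.b.0) | (b.0 + 0 | 0) → ··a··> n7, ··b··> n11, ··b··> n12
  n5 = c.b.0 | ((0 + 0) | a.0) → ··a··> n13, ··c··> n14
  n6 = b.0 | (c.(b.0 + 0 | 0) + b.((0 + 0) | a.0)) → ··b··> n14, ··b··> n15, ··c··> n16
  n7 = c.b.0 | (b.0 + 0 | 0) → ··b··> n17, ··c··> n16
  n8 = (b.a.c.0 + a.c.b.0) | ((0 + 0) | 0) → ··a··> n13, ··b··> n18
  n9 = a.c.0 | ((0 + 0) | a.0) → ··a··> n18, ··a··> n19
  n10 = c.0 | (c.(b.0 + 0 | 0) + b.((0 + 0) | a.0)) → ··b··> n19, ··c··> n15, ··c··> n20
  n11 = a.c.0 | (b.0 + 0 | 0) → ··a··> n20, ··b··> n21
  n12 = (b.a.c.0 + a.c.b.0) | 0 → ··a··> n17, ··b··> n21
  n13 = c.b.0 | ((0 + 0) | 0) → ··c··> n22
  n14 = b.0 | ((0 + 0) | a.0) → ··a··> n22, ··b··> n23
  n15 = 0 | (c.(b.0 + 0 | 0) + b.((0 + 0) | a.0)) → ··b··> n23, ··c··> n24
  n16 = b.0 | (b.0 + 0 | 0) → ··b··> n24, ··b··> n25
  n17 = c.b.0 | 0 → ··c··> n25
  n18 = a.c.0 | ((0 + 0) | 0) → ··a··> n26
  n19 = c.0 | ((0 + 0) | a.0) → ··a··> n26, ··c··> n23
  n20 = c.0 | (b.0 + 0 | 0) → ··b··> n27, ··c··> n24
  n21 = a.c.0 | 0 → ··a··> n27
  n22 = b.0 | ((0 + 0) | 0) → ··b··> n28
  n23 = 0 | ((0 + 0) | a.0) → ··a··> n28
  n24 = 0 | (b.0 + 0 | 0) → ··b··> n29
  n25 = b.0 | 0 → ··b··> n29
  n26 = c.0 | ((0 + 0) | 0) → ··c··> n28
  n27 = c.0 | 0 → ··c··> n29
  n28 = 0 | ((0 + 0) | 0) → ·
  n29 = 0 | 0 → ·
Executing bbc from P (initial set {m0}):
  after b @ step 1: {m2, m3}
  after b @ step 2: {m9}
  after c @ step 3: {m19}
  P completes σ.
Executing bbc from Q (initial set {n0}):
  after b @ step 1: {n2, n3}
  after b @ step 2: {n9}
  after c @ step 3: no successor for Q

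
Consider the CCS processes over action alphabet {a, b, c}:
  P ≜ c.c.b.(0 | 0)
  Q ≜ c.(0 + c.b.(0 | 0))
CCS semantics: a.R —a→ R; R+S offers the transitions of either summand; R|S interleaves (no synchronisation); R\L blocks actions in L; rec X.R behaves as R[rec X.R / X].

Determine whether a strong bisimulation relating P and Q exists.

LTS(P): 4 reachable states
  m0 = c.c.b.(0 | 0) → —c→ m1
  m1 = c.b.(0 | 0) → —c→ m2
  m2 = b.(0 | 0) → —b→ m3
  m3 = 0 | 0 → stopped
LTS(Q): 4 reachable states
  n0 = c.(0 + c.b.(0 | 0)) → —c→ n1
  n1 = 0 + c.b.(0 | 0) → —c→ n2
  n2 = b.(0 | 0) → —b→ n3
  n3 = 0 | 0 → stopped
Coarsest stable partition (strong bisimilarity classes):
  B0 = {m0, n0}
  B1 = {m1, n1}
  B2 = {m2, n2}
  B3 = {m3, n3}
m0 ∈ B0, n0 ∈ B0 → same block

P ~ Q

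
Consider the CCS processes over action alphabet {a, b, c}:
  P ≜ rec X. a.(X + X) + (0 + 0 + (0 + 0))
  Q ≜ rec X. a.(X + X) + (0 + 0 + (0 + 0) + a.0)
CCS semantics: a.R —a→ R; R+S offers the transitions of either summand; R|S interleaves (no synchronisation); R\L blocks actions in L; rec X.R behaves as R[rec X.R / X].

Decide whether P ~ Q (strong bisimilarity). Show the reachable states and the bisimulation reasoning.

NO

P's transition system — 2 states:
  u0 = rec X. a.(X + X) + (0 + 0 + (0 + 0)) :: ··a··> u1
  u1 = (rec X. a.(X + X) + (0 + 0 + (0 + 0))) + (rec X. a.(X + X) + (0 + 0 + (0 + 0))) :: ··a··> u1
Q's transition system — 3 states:
  v0 = rec X. a.(X + X) + (0 + 0 + (0 + 0) + a.0) :: ··a··> v1, ··a··> v2
  v1 = (rec X. a.(X + X) + (0 + 0 + (0 + 0) + a.0)) + (rec X. a.(X + X) + (0 + 0 + (0 + 0) + a.0)) :: ··a··> v1, ··a··> v2
  v2 = 0 :: deadlocked
Coarsest stable partition (strong bisimilarity classes):
  B0 = {u0, u1}
  B1 = {v0, v1}
  B2 = {v2}
u0 ∈ B0, v0 ∈ B1 → different blocks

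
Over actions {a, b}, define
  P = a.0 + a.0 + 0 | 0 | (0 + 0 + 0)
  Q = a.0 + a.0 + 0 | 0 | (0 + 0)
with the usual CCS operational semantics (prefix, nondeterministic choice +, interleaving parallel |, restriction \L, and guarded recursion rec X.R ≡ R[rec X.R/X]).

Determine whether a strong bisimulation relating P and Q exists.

P ~ Q

P's transition system — 2 states:
  u0 = a.0 + a.0 + 0 | 0 | (0 + 0 + 0) | --a--▸ u1
  u1 = 0 | (no moves)
Q's transition system — 2 states:
  v0 = a.0 + a.0 + 0 | 0 | (0 + 0) | --a--▸ v1
  v1 = 0 | (no moves)
Coarsest stable partition (strong bisimilarity classes):
  B0 = {u0, v0}
  B1 = {u1, v1}
u0 ∈ B0, v0 ∈ B0 → same block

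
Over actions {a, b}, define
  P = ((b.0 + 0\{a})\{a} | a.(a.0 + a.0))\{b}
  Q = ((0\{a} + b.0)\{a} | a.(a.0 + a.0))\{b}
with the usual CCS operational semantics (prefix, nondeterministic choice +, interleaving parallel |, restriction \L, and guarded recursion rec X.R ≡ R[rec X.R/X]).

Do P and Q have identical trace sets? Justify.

YES

Reachable graph of P (3 states):
  p0 = ((b.0 + 0\{a})\{a} | a.(a.0 + a.0))\{b} | =a=> p1
  p1 = ((b.0 + 0\{a})\{a} | (a.0 + a.0))\{b} | =a=> p2
  p2 = ((b.0 + 0\{a})\{a} | 0)\{b} | stopped
Reachable graph of Q (3 states):
  q0 = ((0\{a} + b.0)\{a} | a.(a.0 + a.0))\{b} | =a=> q1
  q1 = ((0\{a} + b.0)\{a} | (a.0 + a.0))\{b} | =a=> q2
  q2 = ((0\{a} + b.0)\{a} | 0)\{b} | stopped
Partition-refinement fixed point:
  B0 = {p0, q0}
  B1 = {p1, q1}
  B2 = {p2, q2}
p0 ∈ B0, q0 ∈ B0 → same block
Bisimilar ⇒ trace-equivalent.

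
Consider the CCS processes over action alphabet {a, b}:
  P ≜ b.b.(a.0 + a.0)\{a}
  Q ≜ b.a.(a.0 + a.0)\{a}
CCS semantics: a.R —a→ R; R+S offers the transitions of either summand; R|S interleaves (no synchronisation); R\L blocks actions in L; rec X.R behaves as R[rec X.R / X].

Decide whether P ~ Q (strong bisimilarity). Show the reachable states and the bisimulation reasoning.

P ≁ Q

Reachable graph of P (3 states):
  p0 = b.b.(a.0 + a.0)\{a} | -b-> p1
  p1 = b.(a.0 + a.0)\{a} | -b-> p2
  p2 = (a.0 + a.0)\{a} | deadlocked
Reachable graph of Q (3 states):
  q0 = b.a.(a.0 + a.0)\{a} | -b-> q1
  q1 = a.(a.0 + a.0)\{a} | -a-> q2
  q2 = (a.0 + a.0)\{a} | deadlocked
Partition-refinement fixed point:
  B0 = {p0}
  B1 = {p1}
  B2 = {p2, q2}
  B3 = {q0}
  B4 = {q1}
p0 ∈ B0, q0 ∈ B3 → different blocks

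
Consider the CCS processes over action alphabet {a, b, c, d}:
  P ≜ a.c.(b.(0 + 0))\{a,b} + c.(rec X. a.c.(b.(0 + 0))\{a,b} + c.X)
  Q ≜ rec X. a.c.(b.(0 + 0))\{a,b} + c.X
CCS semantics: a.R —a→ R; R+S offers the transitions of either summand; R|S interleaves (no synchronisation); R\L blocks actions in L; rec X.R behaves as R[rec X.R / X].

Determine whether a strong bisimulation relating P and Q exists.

bisimilar

Reachable graph of P (4 states):
  s0 = a.c.(b.(0 + 0))\{a,b} + c.(rec X. a.c.(b.(0 + 0))\{a,b} + c.X) ⊢ ··a··> s1, ··c··> s2
  s1 = c.(b.(0 + 0))\{a,b} ⊢ ··c··> s3
  s2 = rec X. a.c.(b.(0 + 0))\{a,b} + c.X ⊢ ··a··> s1, ··c··> s2
  s3 = (b.(0 + 0))\{a,b} ⊢ ·
Reachable graph of Q (3 states):
  t0 = rec X. a.c.(b.(0 + 0))\{a,b} + c.X ⊢ ··a··> t1, ··c··> t0
  t1 = c.(b.(0 + 0))\{a,b} ⊢ ··c··> t2
  t2 = (b.(0 + 0))\{a,b} ⊢ ·
Partition-refinement fixed point:
  B0 = {s0, s2, t0}
  B1 = {s1, t1}
  B2 = {s3, t2}
s0 ∈ B0, t0 ∈ B0 → same block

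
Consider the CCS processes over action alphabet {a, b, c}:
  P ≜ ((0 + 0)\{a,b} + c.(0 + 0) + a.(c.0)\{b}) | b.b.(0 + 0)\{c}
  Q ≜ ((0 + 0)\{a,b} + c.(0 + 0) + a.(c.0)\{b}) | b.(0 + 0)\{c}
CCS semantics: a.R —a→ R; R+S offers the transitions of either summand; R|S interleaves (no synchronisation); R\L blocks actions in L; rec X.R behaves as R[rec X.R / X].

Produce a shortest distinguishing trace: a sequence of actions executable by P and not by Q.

bb

P's transition system — 12 states:
  s0 = ((0 + 0)\{a,b} + c.(0 + 0) + a.(c.0)\{b}) | b.b.(0 + 0)\{c} ⊢ ··a··> s1, ··b··> s2, ··c··> s3
  s1 = (c.0)\{b} | b.b.(0 + 0)\{c} ⊢ ··b··> s4, ··c··> s5
  s2 = ((0 + 0)\{a,b} + c.(0 + 0) + a.(c.0)\{b}) | b.(0 + 0)\{c} ⊢ ··a··> s4, ··b··> s6, ··c··> s7
  s3 = (0 + 0) | b.b.(0 + 0)\{c} ⊢ ··b··> s7
  s4 = (c.0)\{b} | b.(0 + 0)\{c} ⊢ ··b··> s8, ··c··> s9
  s5 = 0\{b} | b.b.(0 + 0)\{c} ⊢ ··b··> s9
  s6 = ((0 + 0)\{a,b} + c.(0 + 0) + a.(c.0)\{b}) | (0 + 0)\{c} ⊢ ··a··> s8, ··c··> s10
  s7 = (0 + 0) | b.(0 + 0)\{c} ⊢ ··b··> s10
  s8 = (c.0)\{b} | (0 + 0)\{c} ⊢ ··c··> s11
  s9 = 0\{b} | b.(0 + 0)\{c} ⊢ ··b··> s11
  s10 = (0 + 0) | (0 + 0)\{c} ⊢ stopped
  s11 = 0\{b} | (0 + 0)\{c} ⊢ stopped
Q's transition system — 8 states:
  t0 = ((0 + 0)\{a,b} + c.(0 + 0) + a.(c.0)\{b}) | b.(0 + 0)\{c} ⊢ ··a··> t1, ··b··> t2, ··c··> t3
  t1 = (c.0)\{b} | b.(0 + 0)\{c} ⊢ ··b··> t4, ··c··> t5
  t2 = ((0 + 0)\{a,b} + c.(0 + 0) + a.(c.0)\{b}) | (0 + 0)\{c} ⊢ ··a··> t4, ··c··> t6
  t3 = (0 + 0) | b.(0 + 0)\{c} ⊢ ··b··> t6
  t4 = (c.0)\{b} | (0 + 0)\{c} ⊢ ··c··> t7
  t5 = 0\{b} | b.(0 + 0)\{c} ⊢ ··b··> t7
  t6 = (0 + 0) | (0 + 0)\{c} ⊢ stopped
  t7 = 0\{b} | (0 + 0)\{c} ⊢ stopped
Run σ = ⟨bb⟩ on P: start {s0}
  step 1 (b): {s2}
  step 2 (b): {s6}
  ✓ P
Run σ = ⟨bb⟩ on Q: start {t0}
  step 1 (b): {t2}
  step 2 (b): no successor for Q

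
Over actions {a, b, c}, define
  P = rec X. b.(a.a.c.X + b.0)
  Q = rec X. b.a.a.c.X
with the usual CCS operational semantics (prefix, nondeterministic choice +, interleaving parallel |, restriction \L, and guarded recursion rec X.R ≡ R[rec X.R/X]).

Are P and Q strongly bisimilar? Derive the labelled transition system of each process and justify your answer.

not bisimilar

Reachable graph of P (5 states):
  s0 = rec X. b.(a.a.c.X + b.0) :: —b→ s1
  s1 = a.a.c.(rec X. b.(a.a.c.X + b.0)) + b.0 :: —a→ s2, —b→ s3
  s2 = a.c.(rec X. b.(a.a.c.X + b.0)) :: —a→ s4
  s3 = 0 :: ·
  s4 = c.(rec X. b.(a.a.c.X + b.0)) :: —c→ s0
Reachable graph of Q (4 states):
  t0 = rec X. b.a.a.c.X :: —b→ t1
  t1 = a.a.c.(rec X. b.a.a.c.X) :: —a→ t2
  t2 = a.c.(rec X. b.a.a.c.X) :: —a→ t3
  t3 = c.(rec X. b.a.a.c.X) :: —c→ t0
Partition-refinement fixed point:
  B0 = {s0}
  B1 = {s1}
  B2 = {s3}
  B3 = {s2}
  B4 = {s4}
  B5 = {t0}
  B6 = {t1}
  B7 = {t2}
  B8 = {t3}
s0 ∈ B0, t0 ∈ B5 → different blocks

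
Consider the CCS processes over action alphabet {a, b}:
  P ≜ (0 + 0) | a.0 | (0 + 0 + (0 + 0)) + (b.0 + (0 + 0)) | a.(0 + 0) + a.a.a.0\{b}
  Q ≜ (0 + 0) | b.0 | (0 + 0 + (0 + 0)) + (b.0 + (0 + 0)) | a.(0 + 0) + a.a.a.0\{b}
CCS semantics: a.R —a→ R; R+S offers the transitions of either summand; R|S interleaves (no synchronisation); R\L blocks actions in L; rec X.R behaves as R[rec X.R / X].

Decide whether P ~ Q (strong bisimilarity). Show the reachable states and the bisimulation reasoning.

Reachable graph of P (8 states):
  u0 = (0 + 0) | a.0 | (0 + 0 + (0 + 0)) + (b.0 + (0 + 0)) | a.(0 + 0) + a.a.a.0\{b} has moves --a--▸ u1, --a--▸ u2, --a--▸ u3, --b--▸ u4
  u1 = (0 + 0) | 0 | (0 + 0 + (0 + 0)) has moves stopped
  u2 = (b.0 + (0 + 0)) | (0 + 0) has moves --b--▸ u5
  u3 = a.a.0\{b} has moves --a--▸ u6
  u4 = 0 | a.(0 + 0) has moves --a--▸ u5
  u5 = 0 | (0 + 0) has moves stopped
  u6 = a.0\{b} has moves --a--▸ u7
  u7 = 0\{b} has moves stopped
Reachable graph of Q (8 states):
  v0 = (0 + 0) | b.0 | (0 + 0 + (0 + 0)) + (b.0 + (0 + 0)) | a.(0 + 0) + a.a.a.0\{b} has moves --a--▸ v1, --a--▸ v2, --b--▸ v3, --b--▸ v4
  v1 = (b.0 + (0 + 0)) | (0 + 0) has moves --b--▸ v5
  v2 = a.a.0\{b} has moves --a--▸ v6
  v3 = (0 + 0) | 0 | (0 + 0 + (0 + 0)) has moves stopped
  v4 = 0 | a.(0 + 0) has moves --a--▸ v5
  v5 = 0 | (0 + 0) has moves stopped
  v6 = a.0\{b} has moves --a--▸ v7
  v7 = 0\{b} has moves stopped
Bisimilarity quotient blocks:
  B0 = {u0}
  B1 = {u2, v1}
  B2 = {u1, u5, u7, v3, v5, v7}
  B3 = {u3, v2}
  B4 = {u4, u6, v4, v6}
  B5 = {v0}
u0 ∈ B0, v0 ∈ B5 → different blocks

not bisimilar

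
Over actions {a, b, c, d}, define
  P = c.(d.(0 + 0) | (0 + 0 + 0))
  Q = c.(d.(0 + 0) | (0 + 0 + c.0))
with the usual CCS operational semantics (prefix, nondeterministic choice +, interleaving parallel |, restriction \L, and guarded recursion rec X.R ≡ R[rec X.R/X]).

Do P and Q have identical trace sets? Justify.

NO — witness ⟨cc⟩

P's transition system — 3 states:
  m0 = c.(d.(0 + 0) | (0 + 0 + 0)) → —c→ m1
  m1 = d.(0 + 0) | (0 + 0 + 0) → —d→ m2
  m2 = (0 + 0) | (0 + 0 + 0) → ·
Q's transition system — 5 states:
  n0 = c.(d.(0 + 0) | (0 + 0 + c.0)) → —c→ n1
  n1 = d.(0 + 0) | (0 + 0 + c.0) → —c→ n2, —d→ n3
  n2 = d.(0 + 0) | 0 → —d→ n4
  n3 = (0 + 0) | (0 + 0 + c.0) → —c→ n4
  n4 = (0 + 0) | 0 → ·
Run σ = ⟨cc⟩ on Q: start {n0}
  step 1 (c): {n1}
  step 2 (c): {n2}
  — Q admits the full trace.
Run σ = ⟨cc⟩ on P: start {m0}
  step 1 (c): {m1}
  step 2 (c): no successor for P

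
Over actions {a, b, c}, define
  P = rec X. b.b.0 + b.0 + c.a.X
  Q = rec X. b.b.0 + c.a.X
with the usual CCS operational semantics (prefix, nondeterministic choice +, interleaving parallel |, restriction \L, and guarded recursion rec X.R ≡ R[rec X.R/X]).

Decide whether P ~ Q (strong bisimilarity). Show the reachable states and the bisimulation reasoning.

P ≁ Q

Reachable graph of P (4 states):
  s0 = rec X. b.b.0 + b.0 + c.a.X ⊢ =b=> s1, =b=> s2, =c=> s3
  s1 = 0 ⊢ deadlocked
  s2 = b.0 ⊢ =b=> s1
  s3 = a.(rec X. b.b.0 + b.0 + c.a.X) ⊢ =a=> s0
Reachable graph of Q (4 states):
  t0 = rec X. b.b.0 + c.a.X ⊢ =b=> t1, =c=> t2
  t1 = b.0 ⊢ =b=> t3
  t2 = a.(rec X. b.b.0 + c.a.X) ⊢ =a=> t0
  t3 = 0 ⊢ deadlocked
Coarsest stable partition (strong bisimilarity classes):
  B0 = {s0}
  B1 = {s3}
  B2 = {s2, t1}
  B3 = {s1, t3}
  B4 = {t0}
  B5 = {t2}
s0 ∈ B0, t0 ∈ B4 → different blocks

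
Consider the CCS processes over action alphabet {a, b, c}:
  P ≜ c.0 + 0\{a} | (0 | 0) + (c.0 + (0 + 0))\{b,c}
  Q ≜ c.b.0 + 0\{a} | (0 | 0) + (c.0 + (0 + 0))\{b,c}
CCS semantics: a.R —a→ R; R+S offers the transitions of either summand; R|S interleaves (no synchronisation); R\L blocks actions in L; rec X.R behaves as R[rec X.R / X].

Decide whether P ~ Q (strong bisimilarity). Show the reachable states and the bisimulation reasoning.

Reachable graph of P (2 states):
  p0 = c.0 + 0\{a} | (0 | 0) + (c.0 + (0 + 0))\{b,c} | =c=> p1
  p1 = 0 | ·
Reachable graph of Q (3 states):
  q0 = c.b.0 + 0\{a} | (0 | 0) + (c.0 + (0 + 0))\{b,c} | =c=> q1
  q1 = b.0 | =b=> q2
  q2 = 0 | ·
Bisimilarity quotient blocks:
  B0 = {p0}
  B1 = {p1, q2}
  B2 = {q0}
  B3 = {q1}
p0 ∈ B0, q0 ∈ B2 → different blocks

P ≁ Q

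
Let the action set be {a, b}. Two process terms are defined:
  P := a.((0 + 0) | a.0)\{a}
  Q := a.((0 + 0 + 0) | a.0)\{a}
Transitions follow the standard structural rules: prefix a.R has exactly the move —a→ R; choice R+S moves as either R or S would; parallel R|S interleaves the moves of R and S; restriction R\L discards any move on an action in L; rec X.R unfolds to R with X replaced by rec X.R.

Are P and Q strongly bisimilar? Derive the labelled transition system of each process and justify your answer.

Reachable graph of P (2 states):
  m0 = a.((0 + 0) | a.0)\{a} → --a--▸ m1
  m1 = ((0 + 0) | a.0)\{a} → ·
Reachable graph of Q (2 states):
  n0 = a.((0 + 0 + 0) | a.0)\{a} → --a--▸ n1
  n1 = ((0 + 0 + 0) | a.0)\{a} → ·
Bisimilarity quotient blocks:
  B0 = {m0, n0}
  B1 = {m1, n1}
m0 ∈ B0, n0 ∈ B0 → same block

YES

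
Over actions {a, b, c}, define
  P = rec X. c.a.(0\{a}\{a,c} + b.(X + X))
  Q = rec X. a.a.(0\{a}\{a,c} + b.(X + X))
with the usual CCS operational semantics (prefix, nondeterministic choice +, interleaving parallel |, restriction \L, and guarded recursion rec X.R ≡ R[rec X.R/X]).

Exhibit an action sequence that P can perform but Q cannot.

Reachable graph of P (4 states):
  m0 = rec X. c.a.(0\{a}\{a,c} + b.(X + X)) :: ··c··> m1
  m1 = a.(0\{a}\{a,c} + b.((rec X. c.a.(0\{a}\{a,c} + b.(X + X))) + (rec X. c.a.(0\{a}\{a,c} + b.(X + X))))) :: ··a··> m2
  m2 = 0\{a}\{a,c} + b.((rec X. c.a.(0\{a}\{a,c} + b.(X + X))) + (rec X. c.a.(0\{a}\{a,c} + b.(X + X)))) :: ··b··> m3
  m3 = (rec X. c.a.(0\{a}\{a,c} + b.(X + X))) + (rec X. c.a.(0\{a}\{a,c} + b.(X + X))) :: ··c··> m1
Reachable graph of Q (4 states):
  n0 = rec X. a.a.(0\{a}\{a,c} + b.(X + X)) :: ··a··> n1
  n1 = a.(0\{a}\{a,c} + b.((rec X. a.a.(0\{a}\{a,c} + b.(X + X))) + (rec X. a.a.(0\{a}\{a,c} + b.(X + X))))) :: ··a··> n2
  n2 = 0\{a}\{a,c} + b.((rec X. a.a.(0\{a}\{a,c} + b.(X + X))) + (rec X. a.a.(0\{a}\{a,c} + b.(X + X)))) :: ··b··> n3
  n3 = (rec X. a.a.(0\{a}\{a,c} + b.(X + X))) + (rec X. a.a.(0\{a}\{a,c} + b.(X + X))) :: ··a··> n1
Run σ = ⟨c⟩ on P: start {m0}
  after c @ step 1: {m1}
  P completes σ.
Run σ = ⟨c⟩ on Q: start {n0}
  after c @ step 1: ∅ (Q stuck)

c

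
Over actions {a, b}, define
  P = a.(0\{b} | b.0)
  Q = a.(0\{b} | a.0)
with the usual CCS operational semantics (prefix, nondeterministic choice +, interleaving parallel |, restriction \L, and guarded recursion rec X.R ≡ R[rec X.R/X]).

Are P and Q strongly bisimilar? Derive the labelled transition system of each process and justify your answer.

P's transition system — 3 states:
  s0 = a.(0\{b} | b.0) → —a→ s1
  s1 = 0\{b} | b.0 → —b→ s2
  s2 = 0\{b} | 0 → stopped
Q's transition system — 3 states:
  t0 = a.(0\{b} | a.0) → —a→ t1
  t1 = 0\{b} | a.0 → —a→ t2
  t2 = 0\{b} | 0 → stopped
Bisimilarity quotient blocks:
  B0 = {s0}
  B1 = {s1}
  B2 = {s2, t2}
  B3 = {t0}
  B4 = {t1}
s0 ∈ B0, t0 ∈ B3 → different blocks

not bisimilar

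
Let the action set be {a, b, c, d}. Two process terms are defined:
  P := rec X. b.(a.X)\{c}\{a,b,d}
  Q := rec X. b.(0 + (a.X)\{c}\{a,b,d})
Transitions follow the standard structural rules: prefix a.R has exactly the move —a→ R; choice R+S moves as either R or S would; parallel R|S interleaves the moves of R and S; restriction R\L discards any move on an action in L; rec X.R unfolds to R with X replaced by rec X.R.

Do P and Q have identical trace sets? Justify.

YES

LTS(P): 2 reachable states
  m0 = rec X. b.(a.X)\{c}\{a,b,d} ⊢ =b=> m1
  m1 = (a.(rec X. b.(a.X)\{c}\{a,b,d}))\{c}\{a,b,d} ⊢ deadlocked
LTS(Q): 2 reachable states
  n0 = rec X. b.(0 + (a.X)\{c}\{a,b,d}) ⊢ =b=> n1
  n1 = 0 + (a.(rec X. b.(0 + (a.X)\{c}\{a,b,d})))\{c}\{a,b,d} ⊢ deadlocked
Partition-refinement fixed point:
  B0 = {m0, n0}
  B1 = {m1, n1}
m0 ∈ B0, n0 ∈ B0 → same block
Bisimilar ⇒ trace-equivalent.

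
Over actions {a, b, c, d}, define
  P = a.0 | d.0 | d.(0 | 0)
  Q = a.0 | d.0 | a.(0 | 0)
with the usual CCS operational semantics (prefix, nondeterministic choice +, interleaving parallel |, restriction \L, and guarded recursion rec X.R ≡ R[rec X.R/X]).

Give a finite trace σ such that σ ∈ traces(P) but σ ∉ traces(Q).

dd

P's transition system — 8 states:
  s0 = a.0 | d.0 | d.(0 | 0) :: ··a··> s1, ··d··> s2, ··d··> s3
  s1 = 0 | d.0 | d.(0 | 0) :: ··d··> s4, ··d··> s5
  s2 = a.0 | 0 | d.(0 | 0) :: ··a··> s4, ··d··> s6
  s3 = a.0 | d.0 | (0 | 0) :: ··a··> s5, ··d··> s6
  s4 = 0 | 0 | d.(0 | 0) :: ··d··> s7
  s5 = 0 | d.0 | (0 | 0) :: ··d··> s7
  s6 = a.0 | 0 | (0 | 0) :: ··a··> s7
  s7 = 0 | 0 | (0 | 0) :: ∅
Q's transition system — 8 states:
  t0 = a.0 | d.0 | a.(0 | 0) :: ··a··> t1, ··a··> t2, ··d··> t3
  t1 = 0 | d.0 | a.(0 | 0) :: ··a··> t4, ··d··> t5
  t2 = a.0 | d.0 | (0 | 0) :: ··a··> t4, ··d··> t6
  t3 = a.0 | 0 | a.(0 | 0) :: ··a··> t5, ··a··> t6
  t4 = 0 | d.0 | (0 | 0) :: ··d··> t7
  t5 = 0 | 0 | a.(0 | 0) :: ··a··> t7
  t6 = a.0 | 0 | (0 | 0) :: ··a··> t7
  t7 = 0 | 0 | (0 | 0) :: ∅
Run σ = ⟨dd⟩ on P: start {s0}
  after d @ step 1: {s2, s3}
  after d @ step 2: {s6}
  — P admits the full trace.
Run σ = ⟨dd⟩ on Q: start {t0}
  after d @ step 1: {t3}
  after d @ step 2: no successor for Q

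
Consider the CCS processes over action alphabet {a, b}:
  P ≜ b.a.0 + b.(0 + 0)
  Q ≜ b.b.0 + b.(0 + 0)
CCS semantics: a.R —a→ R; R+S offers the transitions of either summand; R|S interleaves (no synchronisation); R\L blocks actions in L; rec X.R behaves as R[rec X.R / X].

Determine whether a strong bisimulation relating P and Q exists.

NO

LTS(P): 4 reachable states
  s0 = b.a.0 + b.(0 + 0) has moves -b-> s1, -b-> s2
  s1 = 0 + 0 has moves ·
  s2 = a.0 has moves -a-> s3
  s3 = 0 has moves ·
LTS(Q): 4 reachable states
  t0 = b.b.0 + b.(0 + 0) has moves -b-> t1, -b-> t2
  t1 = 0 + 0 has moves ·
  t2 = b.0 has moves -b-> t3
  t3 = 0 has moves ·
Bisimilarity quotient blocks:
  B0 = {s0}
  B1 = {s2}
  B2 = {s1, s3, t1, t3}
  B3 = {t0}
  B4 = {t2}
s0 ∈ B0, t0 ∈ B3 → different blocks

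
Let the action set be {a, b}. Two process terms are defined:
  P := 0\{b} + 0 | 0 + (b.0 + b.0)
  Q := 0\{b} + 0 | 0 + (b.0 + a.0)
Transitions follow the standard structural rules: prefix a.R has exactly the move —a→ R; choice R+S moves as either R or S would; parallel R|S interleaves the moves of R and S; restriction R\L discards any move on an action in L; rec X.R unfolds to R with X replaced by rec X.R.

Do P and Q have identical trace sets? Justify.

Reachable graph of P (2 states):
  p0 = 0\{b} + 0 | 0 + (b.0 + b.0) ⊢ =b=> p1
  p1 = 0 ⊢ (no moves)
Reachable graph of Q (2 states):
  q0 = 0\{b} + 0 | 0 + (b.0 + a.0) ⊢ =a=> q1, =b=> q1
  q1 = 0 ⊢ (no moves)
Trace ⟨a⟩ through Q, begin at {q0}:
  step 1 (a): {q1}
  Q completes σ.
Trace ⟨a⟩ through P, begin at {p0}:
  step 1 (a): no successor for P

NO — witness ⟨a⟩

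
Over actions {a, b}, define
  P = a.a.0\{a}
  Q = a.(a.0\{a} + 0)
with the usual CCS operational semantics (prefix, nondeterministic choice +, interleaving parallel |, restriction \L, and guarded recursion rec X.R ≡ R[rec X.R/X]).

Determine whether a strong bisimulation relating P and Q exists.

YES

LTS(P): 3 reachable states
  p0 = a.a.0\{a} | —a→ p1
  p1 = a.0\{a} | —a→ p2
  p2 = 0\{a} | (no moves)
LTS(Q): 3 reachable states
  q0 = a.(a.0\{a} + 0) | —a→ q1
  q1 = a.0\{a} + 0 | —a→ q2
  q2 = 0\{a} | (no moves)
Partition-refinement fixed point:
  B0 = {p0, q0}
  B1 = {p1, q1}
  B2 = {p2, q2}
p0 ∈ B0, q0 ∈ B0 → same block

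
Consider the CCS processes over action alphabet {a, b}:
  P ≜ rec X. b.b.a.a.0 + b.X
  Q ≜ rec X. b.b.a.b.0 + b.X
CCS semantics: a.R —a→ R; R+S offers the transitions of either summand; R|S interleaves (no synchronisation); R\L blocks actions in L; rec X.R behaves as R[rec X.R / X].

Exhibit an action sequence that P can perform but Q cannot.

bbaa

Reachable graph of P (5 states):
  u0 = rec X. b.b.a.a.0 + b.X | ··b··> u0, ··b··> u1
  u1 = b.a.a.0 | ··b··> u2
  u2 = a.a.0 | ··a··> u3
  u3 = a.0 | ··a··> u4
  u4 = 0 | (no moves)
Reachable graph of Q (5 states):
  v0 = rec X. b.b.a.b.0 + b.X | ··b··> v0, ··b··> v1
  v1 = b.a.b.0 | ··b··> v2
  v2 = a.b.0 | ··a··> v3
  v3 = b.0 | ··b··> v4
  v4 = 0 | (no moves)
Run σ = ⟨bbaa⟩ on P: start {u0}
  step 1 (b): {u0, u1}
  step 2 (b): {u0, u1, u2}
  step 3 (a): {u3}
  step 4 (a): {u4}
  ✓ P
Run σ = ⟨bbaa⟩ on Q: start {v0}
  step 1 (b): {v0, v1}
  step 2 (b): {v0, v1, v2}
  step 3 (a): {v3}
  step 4 (a): ∅ (Q stuck)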